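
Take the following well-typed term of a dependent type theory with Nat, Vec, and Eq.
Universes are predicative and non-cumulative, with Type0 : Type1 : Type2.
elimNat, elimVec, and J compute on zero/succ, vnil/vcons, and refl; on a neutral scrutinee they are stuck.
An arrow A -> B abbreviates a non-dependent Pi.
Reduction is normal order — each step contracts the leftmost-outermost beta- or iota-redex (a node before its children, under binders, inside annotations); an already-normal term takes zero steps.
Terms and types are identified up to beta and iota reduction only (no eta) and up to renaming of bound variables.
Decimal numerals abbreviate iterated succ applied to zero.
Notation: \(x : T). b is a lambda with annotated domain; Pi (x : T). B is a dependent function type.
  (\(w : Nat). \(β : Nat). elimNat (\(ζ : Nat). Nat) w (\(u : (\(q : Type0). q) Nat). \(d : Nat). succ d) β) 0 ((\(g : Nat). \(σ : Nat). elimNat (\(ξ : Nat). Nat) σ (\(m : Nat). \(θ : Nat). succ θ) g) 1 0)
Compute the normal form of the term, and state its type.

resulting normal form:
  1
type:
  Nat


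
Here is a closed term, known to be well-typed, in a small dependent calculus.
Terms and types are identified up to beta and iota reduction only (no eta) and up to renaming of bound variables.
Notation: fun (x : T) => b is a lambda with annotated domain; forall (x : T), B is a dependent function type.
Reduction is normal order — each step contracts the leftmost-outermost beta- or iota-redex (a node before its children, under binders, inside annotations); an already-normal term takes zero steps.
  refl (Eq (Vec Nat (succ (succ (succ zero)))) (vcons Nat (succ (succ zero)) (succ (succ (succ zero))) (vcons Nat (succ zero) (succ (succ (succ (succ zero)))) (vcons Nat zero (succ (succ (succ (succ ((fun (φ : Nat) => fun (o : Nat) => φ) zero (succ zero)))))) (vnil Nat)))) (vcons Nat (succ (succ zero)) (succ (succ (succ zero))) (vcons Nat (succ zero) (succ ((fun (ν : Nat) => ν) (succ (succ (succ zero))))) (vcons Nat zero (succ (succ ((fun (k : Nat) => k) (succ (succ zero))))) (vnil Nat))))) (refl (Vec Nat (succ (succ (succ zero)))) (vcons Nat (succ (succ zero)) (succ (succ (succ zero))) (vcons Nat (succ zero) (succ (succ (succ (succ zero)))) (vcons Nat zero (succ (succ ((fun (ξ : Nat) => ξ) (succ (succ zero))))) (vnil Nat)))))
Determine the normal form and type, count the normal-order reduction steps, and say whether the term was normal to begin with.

resulting normal form:
  refl (Eq (Vec Nat (succ (succ (succ zero)))) (vcons Nat (succ (succ zero)) (succ (succ (succ zero))) (vcons Nat (succ zero) (succ (succ (succ (succ zero)))) (vcons Nat zero (succ (succ (succ (succ zero)))) (vnil Nat)))) (vcons Nat (succ (succ zero)) (succ (succ (succ zero))) (vcons Nat (succ zero) (succ (succ (succ (succ zero)))) (vcons Nat zero (succ (succ (succ (succ zero)))) (vnil Nat))))) (refl (Vec Nat (succ (succ (succ zero)))) (vcons Nat (succ (succ zero)) (succ (succ (succ zero))) (vcons Nat (succ zero) (succ (succ (succ (succ zero)))) (vcons Nat zero (succ (succ (succ (succ zero)))) (vnil Nat)))))
the term's type:
  Eq (Eq (Vec Nat (succ (succ (succ zero)))) (vcons Nat (succ (succ zero)) (succ (succ (succ zero))) (vcons Nat (succ zero) (succ (succ (succ (succ zero)))) (vcons Nat zero (succ (succ (succ (succ zero)))) (vnil Nat)))) (vcons Nat (succ (succ zero)) (succ (succ (succ zero))) (vcons Nat (succ zero) (succ (succ (succ (succ zero)))) (vcons Nat zero (succ (succ (succ (succ zero)))) (vnil Nat))))) (refl (Vec Nat (succ (succ (succ zero)))) (vcons Nat (succ (succ zero)) (succ (succ (succ zero))) (vcons Nat (succ zero) (succ (succ (succ (succ zero)))) (vcons Nat zero (succ (succ (succ (succ zero)))) (vnil Nat))))) (refl (Vec Nat (succ (succ (succ zero)))) (vcons Nat (succ (succ zero)) (succ (succ (succ zero))) (vcons Nat (succ zero) (succ (succ (succ (succ zero)))) (vcons Nat zero (succ (succ (succ (succ zero)))) (vnil Nat)))))
steps to reach normal form (normal order): 5
already normal: no
first redex: a beta-redex


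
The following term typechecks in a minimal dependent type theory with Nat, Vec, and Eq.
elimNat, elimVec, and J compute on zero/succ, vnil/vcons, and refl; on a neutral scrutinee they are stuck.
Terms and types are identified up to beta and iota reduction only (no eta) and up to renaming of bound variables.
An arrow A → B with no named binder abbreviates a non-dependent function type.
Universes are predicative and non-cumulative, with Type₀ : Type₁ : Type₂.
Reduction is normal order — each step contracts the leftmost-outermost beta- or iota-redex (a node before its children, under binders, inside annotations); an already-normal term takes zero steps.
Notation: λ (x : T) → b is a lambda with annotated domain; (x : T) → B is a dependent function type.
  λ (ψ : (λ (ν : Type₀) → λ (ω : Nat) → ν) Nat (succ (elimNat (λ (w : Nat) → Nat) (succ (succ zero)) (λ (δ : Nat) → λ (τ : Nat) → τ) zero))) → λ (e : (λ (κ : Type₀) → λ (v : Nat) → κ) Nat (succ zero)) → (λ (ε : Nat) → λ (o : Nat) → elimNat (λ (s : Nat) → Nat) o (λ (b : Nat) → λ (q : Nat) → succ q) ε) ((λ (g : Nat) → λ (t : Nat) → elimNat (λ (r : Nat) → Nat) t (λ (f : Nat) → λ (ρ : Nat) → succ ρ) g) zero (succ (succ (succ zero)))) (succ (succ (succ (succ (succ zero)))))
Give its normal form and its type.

normal form:
  λ (ψ : Nat) → λ (ν : Nat) → succ (succ (succ (succ (succ (succ (succ (succ zero)))))))
type:
  Nat → Nat → Nat
observation: reduction starts at a beta-redex, and 19 normal-order steps reach the normal form.


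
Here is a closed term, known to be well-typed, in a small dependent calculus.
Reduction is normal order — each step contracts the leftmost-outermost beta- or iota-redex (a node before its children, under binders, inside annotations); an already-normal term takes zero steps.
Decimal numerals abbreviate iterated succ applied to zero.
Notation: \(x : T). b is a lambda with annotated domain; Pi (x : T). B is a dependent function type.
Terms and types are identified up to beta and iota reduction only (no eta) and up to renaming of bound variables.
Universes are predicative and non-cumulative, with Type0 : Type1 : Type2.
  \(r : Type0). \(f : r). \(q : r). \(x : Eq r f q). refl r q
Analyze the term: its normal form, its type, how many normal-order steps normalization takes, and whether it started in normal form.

reduced normal form:
  \(r : Type0). \(f : r). \(q : r). \(x : Eq r f q). refl r q
the term's type:
  Pi (r : Type0). Pi (f : r). Pi (q : r). Pi (x : Eq r f q). Eq r q q
steps to reach normal form (normal order): 0
started in normal form: yes


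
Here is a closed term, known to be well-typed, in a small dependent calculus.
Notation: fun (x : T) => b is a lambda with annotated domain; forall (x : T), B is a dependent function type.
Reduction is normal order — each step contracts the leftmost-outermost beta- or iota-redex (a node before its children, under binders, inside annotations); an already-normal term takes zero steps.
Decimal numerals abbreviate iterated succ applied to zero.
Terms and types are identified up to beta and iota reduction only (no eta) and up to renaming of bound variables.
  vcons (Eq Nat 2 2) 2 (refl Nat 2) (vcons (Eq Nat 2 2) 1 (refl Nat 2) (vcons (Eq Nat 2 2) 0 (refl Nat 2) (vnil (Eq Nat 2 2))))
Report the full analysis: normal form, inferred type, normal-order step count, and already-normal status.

resulting normal form:
  vcons (Eq Nat 2 2) 2 (refl Nat 2) (vcons (Eq Nat 2 2) 1 (refl Nat 2) (vcons (Eq Nat 2 2) 0 (refl Nat 2) (vnil (Eq Nat 2 2))))
the term's type:
  Vec (Eq Nat 2 2) 3
normal-order step count: 0
already normal: yes


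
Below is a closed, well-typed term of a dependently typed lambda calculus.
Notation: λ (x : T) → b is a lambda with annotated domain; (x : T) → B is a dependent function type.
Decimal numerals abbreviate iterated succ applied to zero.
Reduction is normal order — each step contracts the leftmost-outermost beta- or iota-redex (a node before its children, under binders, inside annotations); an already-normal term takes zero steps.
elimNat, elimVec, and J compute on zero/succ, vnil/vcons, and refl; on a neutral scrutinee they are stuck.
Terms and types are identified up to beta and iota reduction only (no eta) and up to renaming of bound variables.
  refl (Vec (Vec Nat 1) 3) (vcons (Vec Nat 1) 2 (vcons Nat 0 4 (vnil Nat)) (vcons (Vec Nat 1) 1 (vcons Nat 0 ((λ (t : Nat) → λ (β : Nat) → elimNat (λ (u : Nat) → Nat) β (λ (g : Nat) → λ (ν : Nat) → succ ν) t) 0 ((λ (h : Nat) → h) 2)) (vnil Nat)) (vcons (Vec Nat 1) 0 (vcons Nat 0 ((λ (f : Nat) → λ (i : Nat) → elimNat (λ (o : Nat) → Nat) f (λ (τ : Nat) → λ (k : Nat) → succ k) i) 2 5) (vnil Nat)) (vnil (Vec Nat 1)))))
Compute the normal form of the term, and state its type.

normal form:
  refl (Vec (Vec Nat 1) 3) (vcons (Vec Nat 1) 2 (vcons Nat 0 4 (vnil Nat)) (vcons (Vec Nat 1) 1 (vcons Nat 0 2 (vnil Nat)) (vcons (Vec Nat 1) 0 (vcons Nat 0 7 (vnil Nat)) (vnil (Vec Nat 1)))))
inferred type:
  Eq (Vec (Vec Nat 1) 3) (vcons (Vec Nat 1) 2 (vcons Nat 0 4 (vnil Nat)) (vcons (Vec Nat 1) 1 (vcons Nat 0 2 (vnil Nat)) (vcons (Vec Nat 1) 0 (vcons Nat 0 7 (vnil Nat)) (vnil (Vec Nat 1))))) (vcons (Vec Nat 1) 2 (vcons Nat 0 4 (vnil Nat)) (vcons (Vec Nat 1) 1 (vcons Nat 0 2 (vnil Nat)) (vcons (Vec Nat 1) 0 (vcons Nat 0 7 (vnil Nat)) (vnil (Vec Nat 1)))))


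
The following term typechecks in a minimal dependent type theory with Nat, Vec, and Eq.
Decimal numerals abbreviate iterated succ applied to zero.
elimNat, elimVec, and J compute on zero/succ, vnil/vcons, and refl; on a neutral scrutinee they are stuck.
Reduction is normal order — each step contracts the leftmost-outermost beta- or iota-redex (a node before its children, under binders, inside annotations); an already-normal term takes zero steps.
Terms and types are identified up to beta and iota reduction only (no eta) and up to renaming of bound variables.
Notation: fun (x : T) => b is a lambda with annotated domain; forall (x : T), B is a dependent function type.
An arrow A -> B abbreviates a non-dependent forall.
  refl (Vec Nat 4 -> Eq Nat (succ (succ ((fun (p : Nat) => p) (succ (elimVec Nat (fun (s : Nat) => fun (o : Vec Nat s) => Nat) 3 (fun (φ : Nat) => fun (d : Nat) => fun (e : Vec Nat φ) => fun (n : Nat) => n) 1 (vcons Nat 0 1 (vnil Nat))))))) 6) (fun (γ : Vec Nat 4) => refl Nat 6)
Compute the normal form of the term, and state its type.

reduced normal form:
  refl (Vec Nat 4 -> Eq Nat 6 6) (fun (p : Vec Nat 4) => refl Nat 6)
type:
  Eq (Vec Nat 4 -> Eq Nat 6 6) (fun (p : Vec Nat 4) => refl Nat 6) (fun (s : Vec Nat 4) => refl Nat 6)
observation: 7 normal-order steps separate the term from its normal form.


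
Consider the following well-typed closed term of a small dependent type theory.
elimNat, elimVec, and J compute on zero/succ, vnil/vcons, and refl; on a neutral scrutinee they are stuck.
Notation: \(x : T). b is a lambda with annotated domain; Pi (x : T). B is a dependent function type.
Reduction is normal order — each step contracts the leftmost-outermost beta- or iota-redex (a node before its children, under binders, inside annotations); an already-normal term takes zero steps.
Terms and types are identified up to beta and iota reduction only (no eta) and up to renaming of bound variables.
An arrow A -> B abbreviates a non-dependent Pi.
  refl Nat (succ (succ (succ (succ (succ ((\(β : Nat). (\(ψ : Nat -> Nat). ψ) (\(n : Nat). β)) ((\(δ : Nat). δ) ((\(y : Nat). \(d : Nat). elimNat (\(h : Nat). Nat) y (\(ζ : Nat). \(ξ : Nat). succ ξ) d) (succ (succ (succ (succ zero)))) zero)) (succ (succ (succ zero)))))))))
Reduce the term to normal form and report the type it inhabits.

resulting normal form:
  refl Nat (succ (succ (succ (succ (succ (succ (succ (succ (succ zero)))))))))
inferred type:
  Eq Nat (succ (succ (succ (succ (succ (succ (succ (succ (succ zero))))))))) (succ (succ (succ (succ (succ (succ (succ (succ (succ zero)))))))))


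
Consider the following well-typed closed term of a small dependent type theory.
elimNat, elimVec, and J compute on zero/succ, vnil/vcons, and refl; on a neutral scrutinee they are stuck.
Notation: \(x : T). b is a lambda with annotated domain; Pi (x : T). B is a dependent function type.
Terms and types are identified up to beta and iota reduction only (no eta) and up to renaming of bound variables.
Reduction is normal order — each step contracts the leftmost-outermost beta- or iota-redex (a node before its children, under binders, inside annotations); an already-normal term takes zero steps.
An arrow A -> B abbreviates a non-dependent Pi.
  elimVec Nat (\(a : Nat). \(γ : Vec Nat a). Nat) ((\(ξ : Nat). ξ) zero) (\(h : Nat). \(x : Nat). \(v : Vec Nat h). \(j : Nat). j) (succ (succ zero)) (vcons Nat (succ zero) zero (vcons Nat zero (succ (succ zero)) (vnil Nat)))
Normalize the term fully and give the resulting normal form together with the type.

resulting normal form:
  zero
the term's type:
  Nat
observation: the term reaches its normal form after 12 normal-order steps.


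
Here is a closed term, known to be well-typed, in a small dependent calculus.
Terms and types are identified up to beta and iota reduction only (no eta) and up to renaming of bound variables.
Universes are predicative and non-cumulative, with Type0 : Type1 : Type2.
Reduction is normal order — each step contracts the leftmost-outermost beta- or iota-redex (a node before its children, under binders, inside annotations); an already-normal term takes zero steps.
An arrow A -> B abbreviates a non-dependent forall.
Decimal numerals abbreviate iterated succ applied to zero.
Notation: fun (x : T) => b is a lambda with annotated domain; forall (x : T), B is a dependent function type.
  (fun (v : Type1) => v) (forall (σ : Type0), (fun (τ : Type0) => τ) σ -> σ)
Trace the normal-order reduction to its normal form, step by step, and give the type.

reduction (normal order):
  (fun (v : Type1) => v) (forall (σ : Type0), (fun (τ : Type0) => τ) σ -> σ)
  ~> forall (v : Type0), (fun (σ : Type0) => σ) v -> v
  ~> forall (v : Type0), v -> v
the term's type:
  Type1


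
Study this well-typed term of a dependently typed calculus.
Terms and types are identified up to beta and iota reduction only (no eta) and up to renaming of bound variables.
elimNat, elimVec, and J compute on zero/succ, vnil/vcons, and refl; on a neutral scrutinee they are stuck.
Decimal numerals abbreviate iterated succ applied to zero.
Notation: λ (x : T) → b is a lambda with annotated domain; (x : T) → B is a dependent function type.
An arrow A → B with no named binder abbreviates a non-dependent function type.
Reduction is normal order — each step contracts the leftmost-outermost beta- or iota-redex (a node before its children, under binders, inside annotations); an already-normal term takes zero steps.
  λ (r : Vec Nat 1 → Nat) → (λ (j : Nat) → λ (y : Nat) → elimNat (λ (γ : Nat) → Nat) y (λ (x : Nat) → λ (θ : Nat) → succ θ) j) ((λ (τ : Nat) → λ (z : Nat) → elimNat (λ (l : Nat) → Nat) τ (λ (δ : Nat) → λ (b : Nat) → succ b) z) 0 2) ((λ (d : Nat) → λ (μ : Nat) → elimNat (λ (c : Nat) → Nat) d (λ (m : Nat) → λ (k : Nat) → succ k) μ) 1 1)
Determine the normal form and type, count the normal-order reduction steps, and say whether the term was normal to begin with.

resulting normal form:
  λ (r : Vec Nat 1 → Nat) → 4
the term's type:
  (Vec Nat 1 → Nat) → Nat
steps to reach normal form (normal order): 24
term was already normal: no
first contracted redex: a beta-redex


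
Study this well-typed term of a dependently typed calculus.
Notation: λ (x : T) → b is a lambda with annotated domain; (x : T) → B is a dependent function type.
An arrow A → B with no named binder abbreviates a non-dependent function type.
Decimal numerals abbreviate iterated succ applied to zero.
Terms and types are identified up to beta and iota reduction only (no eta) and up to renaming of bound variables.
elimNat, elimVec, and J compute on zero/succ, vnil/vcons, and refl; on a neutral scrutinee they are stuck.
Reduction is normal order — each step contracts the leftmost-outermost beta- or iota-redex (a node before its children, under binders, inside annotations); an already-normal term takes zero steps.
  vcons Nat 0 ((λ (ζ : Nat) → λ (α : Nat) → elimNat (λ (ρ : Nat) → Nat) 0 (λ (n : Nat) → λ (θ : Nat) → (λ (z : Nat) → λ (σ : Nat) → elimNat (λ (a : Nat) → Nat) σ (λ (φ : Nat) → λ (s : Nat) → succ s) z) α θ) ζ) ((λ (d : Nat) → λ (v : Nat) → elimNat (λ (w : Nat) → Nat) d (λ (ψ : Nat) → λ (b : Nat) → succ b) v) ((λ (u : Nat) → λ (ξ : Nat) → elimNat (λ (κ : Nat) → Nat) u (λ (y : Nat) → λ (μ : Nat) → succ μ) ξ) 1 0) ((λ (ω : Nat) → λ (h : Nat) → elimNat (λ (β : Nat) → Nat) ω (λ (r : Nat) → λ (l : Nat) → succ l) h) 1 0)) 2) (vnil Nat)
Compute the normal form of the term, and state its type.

normal form:
  vcons Nat 0 4 (vnil Nat)
the term's type:
  Vec Nat 1


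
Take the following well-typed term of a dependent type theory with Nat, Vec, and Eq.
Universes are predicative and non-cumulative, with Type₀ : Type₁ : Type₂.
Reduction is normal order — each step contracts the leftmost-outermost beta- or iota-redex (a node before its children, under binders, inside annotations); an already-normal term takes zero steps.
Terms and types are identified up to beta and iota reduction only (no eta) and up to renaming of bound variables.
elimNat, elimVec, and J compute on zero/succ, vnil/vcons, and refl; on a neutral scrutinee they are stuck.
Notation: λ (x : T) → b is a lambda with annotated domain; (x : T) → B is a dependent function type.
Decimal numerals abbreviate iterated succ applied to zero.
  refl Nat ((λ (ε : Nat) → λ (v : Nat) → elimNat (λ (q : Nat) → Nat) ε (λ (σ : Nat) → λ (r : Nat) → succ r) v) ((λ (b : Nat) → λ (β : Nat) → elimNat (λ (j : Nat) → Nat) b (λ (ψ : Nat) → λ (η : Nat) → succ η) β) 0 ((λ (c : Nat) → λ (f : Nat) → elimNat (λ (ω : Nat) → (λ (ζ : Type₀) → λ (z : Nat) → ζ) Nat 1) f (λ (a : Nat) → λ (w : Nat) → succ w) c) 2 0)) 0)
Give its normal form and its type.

resulting normal form:
  refl Nat 2
the term's type:
  Eq Nat 2 2
observation: contracting a beta-redex first, the term normalizes in 21 steps.


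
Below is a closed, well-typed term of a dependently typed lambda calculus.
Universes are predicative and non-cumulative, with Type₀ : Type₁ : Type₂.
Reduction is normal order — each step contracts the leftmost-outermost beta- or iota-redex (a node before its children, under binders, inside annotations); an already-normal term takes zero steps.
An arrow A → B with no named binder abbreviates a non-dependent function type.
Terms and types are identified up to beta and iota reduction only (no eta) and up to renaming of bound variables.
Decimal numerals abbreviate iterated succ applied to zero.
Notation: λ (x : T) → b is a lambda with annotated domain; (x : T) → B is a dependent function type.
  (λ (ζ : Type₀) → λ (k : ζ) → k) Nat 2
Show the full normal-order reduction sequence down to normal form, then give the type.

normal-order reduction:
  (λ (ζ : Type₀) → λ (k : ζ) → k) Nat 2
  ~> (λ (ζ : Nat) → ζ) 2
  ~> 2
inferred type:
  Nat


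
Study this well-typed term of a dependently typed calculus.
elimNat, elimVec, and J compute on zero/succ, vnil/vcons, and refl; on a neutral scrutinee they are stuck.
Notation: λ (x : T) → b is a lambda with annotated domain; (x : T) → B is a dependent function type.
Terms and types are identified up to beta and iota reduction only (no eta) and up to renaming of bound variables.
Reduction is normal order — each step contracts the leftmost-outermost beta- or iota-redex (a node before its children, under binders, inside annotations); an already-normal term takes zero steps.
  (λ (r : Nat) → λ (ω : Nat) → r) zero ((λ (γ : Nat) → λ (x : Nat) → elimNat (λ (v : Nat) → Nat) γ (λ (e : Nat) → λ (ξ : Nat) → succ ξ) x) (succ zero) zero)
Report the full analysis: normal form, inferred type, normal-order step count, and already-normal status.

reduced normal form:
  zero
type:
  Nat
steps to reach normal form (normal order): 2
term was already normal: no
first redex: a beta-redex


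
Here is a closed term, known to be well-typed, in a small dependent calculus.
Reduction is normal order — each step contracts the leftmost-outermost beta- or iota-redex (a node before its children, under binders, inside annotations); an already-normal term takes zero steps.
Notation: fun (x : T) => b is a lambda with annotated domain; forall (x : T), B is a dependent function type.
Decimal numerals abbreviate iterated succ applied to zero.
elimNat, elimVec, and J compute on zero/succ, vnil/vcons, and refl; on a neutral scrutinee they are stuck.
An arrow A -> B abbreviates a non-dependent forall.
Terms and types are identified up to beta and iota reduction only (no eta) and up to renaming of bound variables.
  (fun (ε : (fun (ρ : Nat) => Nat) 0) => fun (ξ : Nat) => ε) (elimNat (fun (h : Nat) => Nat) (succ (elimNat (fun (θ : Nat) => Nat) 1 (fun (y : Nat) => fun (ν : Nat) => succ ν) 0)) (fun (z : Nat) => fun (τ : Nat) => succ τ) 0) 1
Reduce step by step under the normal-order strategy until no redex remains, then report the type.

reduction (normal order):
  (fun (ε : (fun (ρ : Nat) => Nat) 0) => fun (ξ : Nat) => ε) (elimNat (fun (h : Nat) => Nat) (succ (elimNat (fun (θ : Nat) => Nat) 1 (fun (y : Nat) => fun (ν : Nat) => succ ν) 0)) (fun (z : Nat) => fun (τ : Nat) => succ τ) 0) 1
  ~> (fun (ε : Nat) => elimNat (fun (ρ : Nat) => Nat) (succ (elimNat (fun (ξ : Nat) => Nat) 1 (fun (h : Nat) => fun (θ : Nat) => succ θ) 0)) (fun (y : Nat) => fun (ν : Nat) => succ ν) 0) 1
  ~> elimNat (fun (ε : Nat) => Nat) (succ (elimNat (fun (ρ : Nat) => Nat) 1 (fun (ξ : Nat) => fun (h : Nat) => succ h) 0)) (fun (θ : Nat) => fun (y : Nat) => succ y) 0
  ~> succ (elimNat (fun (ε : Nat) => Nat) 1 (fun (ρ : Nat) => fun (ξ : Nat) => succ ξ) 0)
  ~> 2
inferred type:
  Nat


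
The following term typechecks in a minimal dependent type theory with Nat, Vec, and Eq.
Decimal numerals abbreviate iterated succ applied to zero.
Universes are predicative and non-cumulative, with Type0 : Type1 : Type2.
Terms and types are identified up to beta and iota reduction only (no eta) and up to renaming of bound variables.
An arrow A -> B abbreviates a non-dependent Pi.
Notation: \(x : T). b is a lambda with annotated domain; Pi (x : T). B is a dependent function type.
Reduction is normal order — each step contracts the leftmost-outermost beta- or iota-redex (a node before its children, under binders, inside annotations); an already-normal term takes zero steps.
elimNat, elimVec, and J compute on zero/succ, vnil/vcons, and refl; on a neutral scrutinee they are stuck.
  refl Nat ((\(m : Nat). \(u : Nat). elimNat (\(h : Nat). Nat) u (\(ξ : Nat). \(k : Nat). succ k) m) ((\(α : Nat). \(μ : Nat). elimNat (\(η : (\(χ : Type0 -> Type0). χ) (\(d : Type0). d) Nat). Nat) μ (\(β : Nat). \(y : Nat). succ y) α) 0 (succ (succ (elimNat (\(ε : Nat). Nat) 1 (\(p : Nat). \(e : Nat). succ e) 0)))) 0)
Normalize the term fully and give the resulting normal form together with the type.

reduced normal form:
  refl Nat 3
inferred type:
  Eq Nat 3 3
observation: the first redex contracted is a beta-redex; the normal form is reached in 16 normal-order steps.


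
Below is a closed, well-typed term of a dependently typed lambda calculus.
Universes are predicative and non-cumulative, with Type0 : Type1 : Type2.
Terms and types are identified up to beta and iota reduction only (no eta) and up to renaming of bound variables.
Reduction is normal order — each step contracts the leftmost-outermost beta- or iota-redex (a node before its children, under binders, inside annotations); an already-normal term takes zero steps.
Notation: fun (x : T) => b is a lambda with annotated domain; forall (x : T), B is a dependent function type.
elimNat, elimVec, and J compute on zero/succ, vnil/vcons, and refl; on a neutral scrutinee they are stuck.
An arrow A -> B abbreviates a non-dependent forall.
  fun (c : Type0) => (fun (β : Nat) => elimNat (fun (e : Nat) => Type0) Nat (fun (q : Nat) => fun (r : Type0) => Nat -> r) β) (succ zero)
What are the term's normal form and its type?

normal form:
  fun (c : Type0) => Nat -> Nat
inferred type:
  Type0 -> Type0
observation: 5 normal-order steps separate the term from its normal form.


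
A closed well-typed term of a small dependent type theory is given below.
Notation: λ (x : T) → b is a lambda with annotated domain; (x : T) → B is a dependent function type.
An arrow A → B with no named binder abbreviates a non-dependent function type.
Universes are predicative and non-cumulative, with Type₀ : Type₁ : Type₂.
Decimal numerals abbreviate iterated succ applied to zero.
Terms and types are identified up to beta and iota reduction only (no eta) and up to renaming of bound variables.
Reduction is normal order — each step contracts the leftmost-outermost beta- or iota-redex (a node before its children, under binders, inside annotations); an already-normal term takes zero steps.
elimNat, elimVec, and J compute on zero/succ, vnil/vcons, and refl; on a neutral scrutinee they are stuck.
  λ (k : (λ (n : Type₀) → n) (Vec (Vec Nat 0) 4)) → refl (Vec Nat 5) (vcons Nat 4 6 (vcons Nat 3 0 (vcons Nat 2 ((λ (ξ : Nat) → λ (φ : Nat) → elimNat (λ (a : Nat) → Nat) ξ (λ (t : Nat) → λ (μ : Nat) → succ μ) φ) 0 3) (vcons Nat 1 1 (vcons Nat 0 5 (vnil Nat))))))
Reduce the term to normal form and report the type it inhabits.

resulting normal form:
  λ (k : Vec (Vec Nat 0) 4) → refl (Vec Nat 5) (vcons Nat 4 6 (vcons Nat 3 0 (vcons Nat 2 3 (vcons Nat 1 1 (vcons Nat 0 5 (vnil Nat))))))
inferred type:
  Vec (Vec Nat 0) 4 → Eq (Vec Nat 5) (vcons Nat 4 6 (vcons Nat 3 0 (vcons Nat 2 3 (vcons Nat 1 1 (vcons Nat 0 5 (vnil Nat)))))) (vcons Nat 4 6 (vcons Nat 3 0 (vcons Nat 2 3 (vcons Nat 1 1 (vcons Nat 0 5 (vnil Nat))))))
observation: normalization takes exactly 13 steps under the normal-order strategy.


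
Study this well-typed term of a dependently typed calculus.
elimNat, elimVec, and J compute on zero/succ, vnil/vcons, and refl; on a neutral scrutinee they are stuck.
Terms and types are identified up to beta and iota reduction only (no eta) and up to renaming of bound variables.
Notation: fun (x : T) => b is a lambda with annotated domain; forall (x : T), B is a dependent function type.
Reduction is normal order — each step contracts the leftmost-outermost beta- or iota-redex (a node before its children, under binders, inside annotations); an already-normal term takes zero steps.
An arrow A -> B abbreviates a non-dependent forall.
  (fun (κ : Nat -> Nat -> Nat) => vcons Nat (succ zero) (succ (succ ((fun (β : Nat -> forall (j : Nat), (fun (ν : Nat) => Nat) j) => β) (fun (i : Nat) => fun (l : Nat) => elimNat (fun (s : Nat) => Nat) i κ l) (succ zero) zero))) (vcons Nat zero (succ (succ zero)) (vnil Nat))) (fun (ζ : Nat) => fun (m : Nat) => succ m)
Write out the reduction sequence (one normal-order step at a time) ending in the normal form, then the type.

normal-order reduction sequence:
  (fun (κ : Nat -> Nat -> Nat) => vcons Nat (succ zero) (succ (succ ((fun (β : Nat -> forall (j : Nat), (fun (ν : Nat) => Nat) j) => β) (fun (i : Nat) => fun (l : Nat) => elimNat (fun (s : Nat) => Nat) i κ l) (succ zero) zero))) (vcons Nat zero (succ (succ zero)) (vnil Nat))) (fun (ζ : Nat) => fun (m : Nat) => succ m)
  ~> vcons Nat (succ zero) (succ (succ ((fun (κ : Nat -> forall (β : Nat), (fun (j : Nat) => Nat) β) => κ) (fun (ν : Nat) => fun (i : Nat) => elimNat (fun (l : Nat) => Nat) ν (fun (s : Nat) => fun (ζ : Nat) => succ ζ) i) (succ zero) zero))) (vcons Nat zero (succ (succ zero)) (vnil Nat))
  ~> vcons Nat (succ zero) (succ (succ ((fun (κ : Nat) => fun (β : Nat) => elimNat (fun (j : Nat) => Nat) κ (fun (ν : Nat) => fun (i : Nat) => succ i) β) (succ zero) zero))) (vcons Nat zero (succ (succ zero)) (vnil Nat))
  ~> vcons Nat (succ zero) (succ (succ ((fun (κ : Nat) => elimNat (fun (β : Nat) => Nat) (succ zero) (fun (j : Nat) => fun (ν : Nat) => succ ν) κ) zero))) (vcons Nat zero (succ (succ zero)) (vnil Nat))
  ~> vcons Nat (succ zero) (succ (succ (elimNat (fun (κ : Nat) => Nat) (succ zero) (fun (β : Nat) => fun (j : Nat) => succ j) zero))) (vcons Nat zero (succ (succ zero)) (vnil Nat))
  ~> vcons Nat (succ zero) (succ (succ (succ zero))) (vcons Nat zero (succ (succ zero)) (vnil Nat))
inferred type:
  Vec Nat (succ (succ zero))


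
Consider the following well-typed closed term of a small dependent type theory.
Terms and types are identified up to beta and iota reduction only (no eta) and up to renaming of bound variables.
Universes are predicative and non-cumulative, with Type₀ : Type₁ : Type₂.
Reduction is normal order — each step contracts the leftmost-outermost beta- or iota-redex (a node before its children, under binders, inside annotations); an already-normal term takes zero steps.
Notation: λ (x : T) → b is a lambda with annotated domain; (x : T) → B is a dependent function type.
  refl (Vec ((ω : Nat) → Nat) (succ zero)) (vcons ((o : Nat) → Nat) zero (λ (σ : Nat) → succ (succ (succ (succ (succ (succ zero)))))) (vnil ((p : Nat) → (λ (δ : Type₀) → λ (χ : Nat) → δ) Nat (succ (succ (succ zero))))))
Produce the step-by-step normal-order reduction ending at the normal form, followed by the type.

normal-order reduction:
  refl (Vec ((ω : Nat) → Nat) (succ zero)) (vcons ((o : Nat) → Nat) zero (λ (σ : Nat) → succ (succ (succ (succ (succ (succ zero)))))) (vnil ((p : Nat) → (λ (δ : Type₀) → λ (χ : Nat) → δ) Nat (succ (succ (succ zero))))))
  ~> refl (Vec ((ω : Nat) → Nat) (succ zero)) (vcons ((o : Nat) → Nat) zero (λ (σ : Nat) → succ (succ (succ (succ (succ (succ zero)))))) (vnil ((p : Nat) → (λ (δ : Nat) → Nat) (succ (succ (succ zero))))))
  ~> refl (Vec ((ω : Nat) → Nat) (succ zero)) (vcons ((o : Nat) → Nat) zero (λ (σ : Nat) → succ (succ (succ (succ (succ (succ zero)))))) (vnil ((p : Nat) → Nat)))
type:
  Eq (Vec ((ω : Nat) → Nat) (succ zero)) (vcons ((o : Nat) → Nat) zero (λ (σ : Nat) → succ (succ (succ (succ (succ (succ zero)))))) (vnil ((p : Nat) → Nat))) (vcons ((δ : Nat) → Nat) zero (λ (χ : Nat) → succ (succ (succ (succ (succ (succ zero)))))) (vnil ((d : Nat) → Nat)))


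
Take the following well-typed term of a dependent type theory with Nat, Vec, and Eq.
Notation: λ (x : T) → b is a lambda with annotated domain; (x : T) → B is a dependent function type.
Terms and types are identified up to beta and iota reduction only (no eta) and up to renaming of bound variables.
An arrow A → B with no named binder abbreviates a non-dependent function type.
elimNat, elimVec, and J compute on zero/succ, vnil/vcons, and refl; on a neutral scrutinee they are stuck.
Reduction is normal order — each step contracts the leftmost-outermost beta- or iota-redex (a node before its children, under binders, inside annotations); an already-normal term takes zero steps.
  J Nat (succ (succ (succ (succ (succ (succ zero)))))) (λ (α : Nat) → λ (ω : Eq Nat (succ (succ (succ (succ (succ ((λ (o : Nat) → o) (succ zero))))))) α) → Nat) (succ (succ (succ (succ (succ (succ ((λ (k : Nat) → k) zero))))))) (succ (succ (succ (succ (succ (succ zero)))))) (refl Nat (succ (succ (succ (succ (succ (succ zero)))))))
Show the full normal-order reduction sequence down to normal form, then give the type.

reduction (normal order):
  J Nat (succ (succ (succ (succ (succ (succ zero)))))) (λ (α : Nat) → λ (ω : Eq Nat (succ (succ (succ (succ (succ ((λ (o : Nat) → o) (succ zero))))))) α) → Nat) (succ (succ (succ (succ (succ (succ ((λ (k : Nat) → k) zero))))))) (succ (succ (succ (succ (succ (succ zero)))))) (refl Nat (succ (succ (succ (succ (succ (succ zero)))))))
  ~> succ (succ (succ (succ (succ (succ ((λ (α : Nat) → α) zero))))))
  ~> succ (succ (succ (succ (succ (succ zero)))))
the term's type:
  Nat


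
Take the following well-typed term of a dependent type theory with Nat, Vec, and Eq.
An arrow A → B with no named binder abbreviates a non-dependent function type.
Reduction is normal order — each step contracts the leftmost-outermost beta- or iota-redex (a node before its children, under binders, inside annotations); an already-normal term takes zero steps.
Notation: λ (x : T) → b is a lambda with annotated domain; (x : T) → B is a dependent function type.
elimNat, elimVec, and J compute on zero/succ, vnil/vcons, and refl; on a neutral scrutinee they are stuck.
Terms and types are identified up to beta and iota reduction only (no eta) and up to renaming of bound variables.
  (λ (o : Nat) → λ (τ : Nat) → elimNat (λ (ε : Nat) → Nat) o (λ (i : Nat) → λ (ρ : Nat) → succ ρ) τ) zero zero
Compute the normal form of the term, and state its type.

resulting normal form:
  zero
type:
  Nat
observation: the first redex contracted is a beta-redex; the normal form is reached in 3 normal-order steps.


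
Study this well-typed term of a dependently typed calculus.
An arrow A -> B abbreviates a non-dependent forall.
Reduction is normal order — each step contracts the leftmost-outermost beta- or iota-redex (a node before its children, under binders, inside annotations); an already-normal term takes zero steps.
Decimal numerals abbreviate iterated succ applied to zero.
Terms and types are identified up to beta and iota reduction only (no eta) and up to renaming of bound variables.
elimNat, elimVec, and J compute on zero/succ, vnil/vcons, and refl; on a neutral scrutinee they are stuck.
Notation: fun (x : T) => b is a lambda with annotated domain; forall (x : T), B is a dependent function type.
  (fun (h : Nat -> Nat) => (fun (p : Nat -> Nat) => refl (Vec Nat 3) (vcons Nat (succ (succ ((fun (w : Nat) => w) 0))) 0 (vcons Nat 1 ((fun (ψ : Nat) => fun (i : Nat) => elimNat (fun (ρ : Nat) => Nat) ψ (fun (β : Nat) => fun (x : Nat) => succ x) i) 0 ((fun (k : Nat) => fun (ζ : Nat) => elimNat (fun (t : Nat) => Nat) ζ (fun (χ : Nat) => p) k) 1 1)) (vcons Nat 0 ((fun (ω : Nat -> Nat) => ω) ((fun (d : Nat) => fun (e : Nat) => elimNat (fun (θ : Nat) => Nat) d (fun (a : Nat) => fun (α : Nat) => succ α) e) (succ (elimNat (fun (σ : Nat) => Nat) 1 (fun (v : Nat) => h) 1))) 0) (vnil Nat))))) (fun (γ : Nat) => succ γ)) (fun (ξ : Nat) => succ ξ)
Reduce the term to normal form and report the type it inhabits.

resulting normal form:
  refl (Vec Nat 3) (vcons Nat 2 0 (vcons Nat 1 2 (vcons Nat 0 3 (vnil Nat))))
type:
  Eq (Vec Nat 3) (vcons Nat 2 0 (vcons Nat 1 2 (vcons Nat 0 3 (vnil Nat)))) (vcons Nat 2 0 (vcons Nat 1 2 (vcons Nat 0 3 (vnil Nat))))


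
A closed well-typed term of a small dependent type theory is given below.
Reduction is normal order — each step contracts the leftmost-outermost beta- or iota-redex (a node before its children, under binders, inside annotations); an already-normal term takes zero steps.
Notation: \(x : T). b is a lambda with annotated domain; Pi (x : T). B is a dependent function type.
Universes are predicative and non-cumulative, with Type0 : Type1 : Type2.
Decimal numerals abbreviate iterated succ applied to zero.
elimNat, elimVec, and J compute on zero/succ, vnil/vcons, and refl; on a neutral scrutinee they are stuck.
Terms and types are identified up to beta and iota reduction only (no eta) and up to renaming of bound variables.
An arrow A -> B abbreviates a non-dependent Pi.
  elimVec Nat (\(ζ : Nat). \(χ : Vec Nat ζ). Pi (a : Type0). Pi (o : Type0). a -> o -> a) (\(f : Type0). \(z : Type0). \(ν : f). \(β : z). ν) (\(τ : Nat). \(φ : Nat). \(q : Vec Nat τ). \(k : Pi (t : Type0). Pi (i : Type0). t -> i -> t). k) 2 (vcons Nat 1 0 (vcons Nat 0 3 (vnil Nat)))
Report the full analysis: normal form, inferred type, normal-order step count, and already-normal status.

resulting normal form:
  \(ζ : Type0). \(χ : Type0). \(a : ζ). \(o : χ). a
the term's type:
  Pi (ζ : Type0). Pi (χ : Type0). ζ -> χ -> ζ
steps to reach normal form (normal order): 11
already normal: no
first redex: an elimVec iota-redex


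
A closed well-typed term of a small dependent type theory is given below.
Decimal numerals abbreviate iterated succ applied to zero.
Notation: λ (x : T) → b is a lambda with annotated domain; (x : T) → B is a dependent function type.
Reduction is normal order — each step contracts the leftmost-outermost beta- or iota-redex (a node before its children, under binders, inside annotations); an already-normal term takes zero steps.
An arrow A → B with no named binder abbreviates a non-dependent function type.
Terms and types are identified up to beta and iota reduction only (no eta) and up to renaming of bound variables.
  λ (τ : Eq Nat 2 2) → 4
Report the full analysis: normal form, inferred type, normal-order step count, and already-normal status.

normal form:
  λ (τ : Eq Nat 2 2) → 4
inferred type:
  Eq Nat 2 2 → Nat
reduction steps (normal order): 0
started in normal form: yes


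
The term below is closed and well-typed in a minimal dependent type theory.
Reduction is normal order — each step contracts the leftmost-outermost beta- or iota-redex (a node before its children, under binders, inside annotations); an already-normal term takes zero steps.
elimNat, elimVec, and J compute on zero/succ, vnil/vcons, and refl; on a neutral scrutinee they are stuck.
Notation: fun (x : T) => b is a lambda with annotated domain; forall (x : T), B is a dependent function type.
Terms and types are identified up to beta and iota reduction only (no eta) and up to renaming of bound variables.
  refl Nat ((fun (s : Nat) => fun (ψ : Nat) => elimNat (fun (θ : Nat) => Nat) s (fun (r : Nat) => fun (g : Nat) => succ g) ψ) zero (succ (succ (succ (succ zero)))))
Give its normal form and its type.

reduced normal form:
  refl Nat (succ (succ (succ (succ zero))))
type:
  Eq Nat (succ (succ (succ (succ zero)))) (succ (succ (succ (succ zero))))
observation: the term reaches its normal form after 15 normal-order steps.


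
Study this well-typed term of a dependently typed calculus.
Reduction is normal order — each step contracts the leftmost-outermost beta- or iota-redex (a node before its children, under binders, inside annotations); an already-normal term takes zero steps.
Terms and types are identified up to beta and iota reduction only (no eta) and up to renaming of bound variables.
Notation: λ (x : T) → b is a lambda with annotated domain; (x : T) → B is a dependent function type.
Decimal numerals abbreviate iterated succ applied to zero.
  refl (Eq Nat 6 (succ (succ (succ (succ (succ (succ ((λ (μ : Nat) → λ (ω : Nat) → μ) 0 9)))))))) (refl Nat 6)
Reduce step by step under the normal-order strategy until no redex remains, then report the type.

normal-order reduction:
  refl (Eq Nat 6 (succ (succ (succ (succ (succ (succ ((λ (μ : Nat) → λ (ω : Nat) → μ) 0 9)))))))) (refl Nat 6)
  ~> refl (Eq Nat 6 (succ (succ (succ (succ (succ (succ ((λ (μ : Nat) → 0) 9)))))))) (refl Nat 6)
  ~> refl (Eq Nat 6 6) (refl Nat 6)
type:
  Eq (Eq Nat 6 6) (refl Nat 6) (refl Nat 6)


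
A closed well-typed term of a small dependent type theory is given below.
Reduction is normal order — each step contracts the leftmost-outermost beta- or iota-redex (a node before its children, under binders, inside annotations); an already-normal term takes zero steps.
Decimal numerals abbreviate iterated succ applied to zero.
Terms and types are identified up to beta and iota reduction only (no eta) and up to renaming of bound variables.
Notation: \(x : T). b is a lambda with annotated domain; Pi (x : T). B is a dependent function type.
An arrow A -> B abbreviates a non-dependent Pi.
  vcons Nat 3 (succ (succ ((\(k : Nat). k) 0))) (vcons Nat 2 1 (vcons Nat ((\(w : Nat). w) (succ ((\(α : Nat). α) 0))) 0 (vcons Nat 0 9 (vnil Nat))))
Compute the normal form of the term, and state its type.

reduced normal form:
  vcons Nat 3 2 (vcons Nat 2 1 (vcons Nat 1 0 (vcons Nat 0 9 (vnil Nat))))
inferred type:
  Vec Nat 4
observation: normalization takes exactly 3 steps under the normal-order strategy.
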